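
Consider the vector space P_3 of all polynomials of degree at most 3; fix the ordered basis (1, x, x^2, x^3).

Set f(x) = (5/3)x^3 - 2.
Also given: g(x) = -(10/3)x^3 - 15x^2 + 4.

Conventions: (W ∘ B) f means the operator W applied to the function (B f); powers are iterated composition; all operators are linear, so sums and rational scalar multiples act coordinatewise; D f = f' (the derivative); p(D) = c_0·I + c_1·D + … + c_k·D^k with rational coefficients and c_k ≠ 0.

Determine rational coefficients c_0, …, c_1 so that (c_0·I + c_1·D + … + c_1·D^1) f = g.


p(D) = -2·I − 3·D, i.e. c_0 = -2, c_1 = -3

D^0 f = (5/3)x^3 - 2
D^1 f = 5x^2
matching coefficients of g against c_0 f + c_1 Df + … from the top degree down determines the c_i
solution: c_0 = -2, c_1 = -3


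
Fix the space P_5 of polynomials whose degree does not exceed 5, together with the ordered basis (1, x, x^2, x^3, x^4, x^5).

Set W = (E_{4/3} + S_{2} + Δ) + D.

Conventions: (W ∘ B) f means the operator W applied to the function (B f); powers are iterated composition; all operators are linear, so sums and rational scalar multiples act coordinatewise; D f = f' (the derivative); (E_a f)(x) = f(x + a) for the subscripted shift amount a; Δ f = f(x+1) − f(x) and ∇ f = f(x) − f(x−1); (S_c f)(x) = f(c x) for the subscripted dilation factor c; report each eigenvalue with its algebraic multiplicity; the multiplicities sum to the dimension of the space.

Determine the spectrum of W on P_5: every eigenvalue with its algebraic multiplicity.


λ = 2 (multiplicity 1), λ = 3 (multiplicity 1), λ = 5 (multiplicity 1), λ = 9 (multiplicity 1), λ = 17 (multiplicity 1), λ = 33 (multiplicity 1)

image of 1: 2
image of x: 3x + 10/3
image of x^2: 5x^2 + (20/3)x + 25/9
image of x^3: 9x^3 + 10x^2 + (25/3)x + 91/27
image of x^4: 17x^4 + (40/3)x^3 + (50/3)x^2 + (364/27)x + 337/81
image of x^5: 33x^5 + (50/3)x^4 + (250/9)x^3 + (910/27)x^2 + (1685/81)x + 1267/243
the matrix is upper triangular; its diagonal is (2, 3, 5, 9, 17, 33)
for a triangular matrix the eigenvalues are the diagonal entries, with algebraic multiplicity their repetition count


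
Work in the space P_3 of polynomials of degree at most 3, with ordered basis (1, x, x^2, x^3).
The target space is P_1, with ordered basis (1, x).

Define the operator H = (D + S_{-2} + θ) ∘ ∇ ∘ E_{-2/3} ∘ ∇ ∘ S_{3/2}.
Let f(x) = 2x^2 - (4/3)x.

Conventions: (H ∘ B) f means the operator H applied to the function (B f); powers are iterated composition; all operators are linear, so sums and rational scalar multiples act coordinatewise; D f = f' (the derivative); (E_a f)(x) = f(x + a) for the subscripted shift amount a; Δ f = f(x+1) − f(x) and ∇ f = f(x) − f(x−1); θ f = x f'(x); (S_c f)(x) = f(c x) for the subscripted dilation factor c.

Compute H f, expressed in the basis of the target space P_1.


S_{3/2} f = (9/2)x^2 - 2x
∇ S_{3/2} f = 9x - 13/2
E_{-2/3} ∇ S_{3/2} f = 9x - 25/2
∇ (E_{-2/3} ∘ ∇ ∘ S_{3/2}) f = 9
D ∇ (E_{-2/3} ∘ ∇ ∘ S_{3/2}) f = 0
S_{-2} ∇ (E_{-2/3} ∘ ∇ ∘ S_{3/2}) f = 9
θ ∇ (E_{-2/3} ∘ ∇ ∘ S_{3/2}) f = 0
(D + S_{-2} + θ) ∇ (E_{-2/3} ∘ ∇ ∘ S_{3/2}) f = 9

the image equals g(x) = 9


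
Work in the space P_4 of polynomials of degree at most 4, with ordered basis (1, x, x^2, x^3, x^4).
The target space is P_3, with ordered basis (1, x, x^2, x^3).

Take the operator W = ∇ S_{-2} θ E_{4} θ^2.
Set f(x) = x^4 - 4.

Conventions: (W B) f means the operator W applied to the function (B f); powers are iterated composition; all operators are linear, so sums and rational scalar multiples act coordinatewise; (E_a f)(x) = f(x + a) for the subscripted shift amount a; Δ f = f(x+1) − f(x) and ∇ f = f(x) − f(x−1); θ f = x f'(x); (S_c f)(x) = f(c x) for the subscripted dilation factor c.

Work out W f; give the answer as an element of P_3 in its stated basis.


θ f = 4x^4
θ θ f = 16x^4
E_{4} θ^2 f = 16x^4 + 256x^3 + 1536x^2 + 4096x + 4096
θ E_{4} θ^2 f = 64x^4 + 768x^3 + 3072x^2 + 4096x
S_{-2} θ E_{4} θ^2 f = 1024x^4 - 6144x^3 + 12288x^2 - 8192x
∇ S_{-2} θ E_{4} θ^2 f = 4096x^3 - 24576x^2 + 47104x - 27648

the image equals g(x) = 4096x^3 - 24576x^2 + 47104x - 27648


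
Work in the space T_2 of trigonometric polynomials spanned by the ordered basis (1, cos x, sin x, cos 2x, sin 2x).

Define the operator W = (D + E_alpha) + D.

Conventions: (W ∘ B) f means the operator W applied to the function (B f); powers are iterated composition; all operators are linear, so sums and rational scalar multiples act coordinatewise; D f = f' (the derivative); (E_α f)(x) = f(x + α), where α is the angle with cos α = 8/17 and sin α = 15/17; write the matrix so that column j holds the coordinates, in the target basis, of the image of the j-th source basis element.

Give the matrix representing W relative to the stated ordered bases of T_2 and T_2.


image of 1: 1
image of cos x: (8/17)cos x - (49/17)sin x
image of sin x: (49/17)cos x + (8/17)sin x
image of cos 2x: -(161/289)cos 2x - (1396/289)sin 2x
image of sin 2x: (1396/289)cos 2x - (161/289)sin 2x
each image's coordinates form column j of the matrix

the matrix is [[1, 0, 0, 0, 0]; [0, 8/17, 49/17, 0, 0]; [0, -49/17, 8/17, 0, 0]; [0, 0, 0, -161/289, 1396/289]; [0, 0, 0, -1396/289, -161/289]] (rows listed top to bottom)


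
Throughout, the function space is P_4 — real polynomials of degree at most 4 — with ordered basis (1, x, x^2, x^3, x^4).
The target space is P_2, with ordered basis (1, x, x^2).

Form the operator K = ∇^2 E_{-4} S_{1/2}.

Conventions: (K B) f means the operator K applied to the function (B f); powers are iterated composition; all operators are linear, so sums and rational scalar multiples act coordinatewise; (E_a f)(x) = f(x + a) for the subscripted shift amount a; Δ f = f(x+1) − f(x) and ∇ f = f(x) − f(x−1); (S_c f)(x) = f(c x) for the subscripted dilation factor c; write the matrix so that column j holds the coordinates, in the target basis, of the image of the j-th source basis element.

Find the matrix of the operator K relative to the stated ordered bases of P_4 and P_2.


the matrix is [[0, 0, 1/2, -15/4, 151/8]; [0, 0, 0, 3/4, -15/2]; [0, 0, 0, 0, 3/4]] (rows listed top to bottom)

image of 1: 0
image of x: 0
image of x^2: 1/2
image of x^3: (3/4)x - 15/4
image of x^4: (3/4)x^2 - (15/2)x + 151/8
each image's coordinates form column j of the matrix


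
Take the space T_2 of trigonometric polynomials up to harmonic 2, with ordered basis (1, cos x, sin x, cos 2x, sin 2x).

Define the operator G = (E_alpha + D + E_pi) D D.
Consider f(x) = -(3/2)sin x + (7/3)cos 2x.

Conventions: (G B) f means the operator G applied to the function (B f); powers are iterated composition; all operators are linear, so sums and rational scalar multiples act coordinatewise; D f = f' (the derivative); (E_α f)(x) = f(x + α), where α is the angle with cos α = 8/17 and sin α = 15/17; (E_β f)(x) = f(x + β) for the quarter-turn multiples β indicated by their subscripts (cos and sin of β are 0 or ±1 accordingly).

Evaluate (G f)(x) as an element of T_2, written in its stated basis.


the image equals g(x) = (48/17)cos x - (27/34)sin x - (3584/867)cos 2x + (22904/867)sin 2x

D f = -(3/2)cos x - (14/3)sin 2x
D D f = (3/2)sin x - (28/3)cos 2x
E_alpha (D D) f = (45/34)cos x + (12/17)sin x + (4508/867)cos 2x + (2240/289)sin 2x
D (D D) f = (3/2)cos x + (56/3)sin 2x
E_pi (D D) f = -(3/2)sin x - (28/3)cos 2x
(E_alpha + D + E_pi) (D D) f = (48/17)cos x - (27/34)sin x - (3584/867)cos 2x + (22904/867)sin 2x


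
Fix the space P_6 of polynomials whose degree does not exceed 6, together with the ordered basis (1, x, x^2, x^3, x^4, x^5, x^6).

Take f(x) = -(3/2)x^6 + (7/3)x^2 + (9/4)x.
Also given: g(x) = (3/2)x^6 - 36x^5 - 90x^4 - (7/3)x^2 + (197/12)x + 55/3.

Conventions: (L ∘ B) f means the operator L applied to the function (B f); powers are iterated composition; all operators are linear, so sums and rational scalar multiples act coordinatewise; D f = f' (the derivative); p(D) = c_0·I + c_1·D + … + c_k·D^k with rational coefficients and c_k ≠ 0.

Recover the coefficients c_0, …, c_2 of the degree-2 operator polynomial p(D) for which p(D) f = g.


D^0 f = -(3/2)x^6 + (7/3)x^2 + (9/4)x
D^1 f = -9x^5 + (14/3)x + 9/4
D^2 f = -45x^4 + 14/3
matching coefficients of g against c_0 f + c_1 Df + … from the top degree down determines the c_i
solution: c_0 = -1, c_1 = 4, c_2 = 2

p(D) = -I + 4·D + 2·D^2, i.e. c_0 = -1, c_1 = 4, c_2 = 2


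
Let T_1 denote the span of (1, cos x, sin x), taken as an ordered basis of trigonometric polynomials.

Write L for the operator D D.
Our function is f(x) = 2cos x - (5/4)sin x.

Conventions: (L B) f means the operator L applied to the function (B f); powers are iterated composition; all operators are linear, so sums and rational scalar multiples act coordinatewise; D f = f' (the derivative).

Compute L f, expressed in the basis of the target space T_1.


the image equals g(x) = -2cos x + (5/4)sin x

D f = -(5/4)cos x - 2sin x
D D f = -2cos x + (5/4)sin x


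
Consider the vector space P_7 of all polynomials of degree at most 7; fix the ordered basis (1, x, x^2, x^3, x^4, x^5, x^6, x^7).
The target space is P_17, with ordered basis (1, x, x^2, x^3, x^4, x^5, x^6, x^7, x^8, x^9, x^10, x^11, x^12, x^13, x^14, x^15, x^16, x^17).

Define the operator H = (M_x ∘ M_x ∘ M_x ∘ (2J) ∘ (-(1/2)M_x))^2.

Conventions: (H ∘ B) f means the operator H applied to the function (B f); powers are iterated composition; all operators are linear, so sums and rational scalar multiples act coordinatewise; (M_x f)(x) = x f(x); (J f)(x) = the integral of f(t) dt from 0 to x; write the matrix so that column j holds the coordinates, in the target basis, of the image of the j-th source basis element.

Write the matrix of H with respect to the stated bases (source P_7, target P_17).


the matrix is [[0, 0, 0, 0, 0, 0, 0, 0]; [0, 0, 0, 0, 0, 0, 0, 0]; [0, 0, 0, 0, 0, 0, 0, 0]; [0, 0, 0, 0, 0, 0, 0, 0]; [0, 0, 0, 0, 0, 0, 0, 0]; [0, 0, 0, 0, 0, 0, 0, 0]; [0, 0, 0, 0, 0, 0, 0, 0]; [0, 0, 0, 0, 0, 0, 0, 0]; [0, 0, 0, 0, 0, 0, 0, 0]; [0, 0, 0, 0, 0, 0, 0, 0]; [1/14, 0, 0, 0, 0, 0, 0, 0]; [0, 1/24, 0, 0, 0, 0, 0, 0]; [0, 0, 1/36, 0, 0, 0, 0, 0]; [0, 0, 0, 1/50, 0, 0, 0, 0]; [0, 0, 0, 0, 1/66, 0, 0, 0]; [0, 0, 0, 0, 0, 1/84, 0, 0]; [0, 0, 0, 0, 0, 0, 1/104, 0]; [0, 0, 0, 0, 0, 0, 0, 1/126]] (rows listed top to bottom)

image of 1: (1/14)x^10
image of x: (1/24)x^11
image of x^2: (1/36)x^12
image of x^3: (1/50)x^13
image of x^4: (1/66)x^14
image of x^5: (1/84)x^15
image of x^6: (1/104)x^16
image of x^7: (1/126)x^17
each image's coordinates form column j of the matrix


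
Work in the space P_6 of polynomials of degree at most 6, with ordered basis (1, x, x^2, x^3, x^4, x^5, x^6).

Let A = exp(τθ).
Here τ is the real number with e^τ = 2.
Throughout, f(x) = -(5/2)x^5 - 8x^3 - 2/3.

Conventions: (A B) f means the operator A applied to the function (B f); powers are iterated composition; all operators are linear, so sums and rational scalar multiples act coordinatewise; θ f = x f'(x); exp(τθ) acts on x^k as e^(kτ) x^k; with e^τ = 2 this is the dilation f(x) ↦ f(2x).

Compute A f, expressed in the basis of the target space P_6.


exp(τθ) x^k = e^(kτ) x^k; with e^τ = 2 this sends x^k to 2^k x^k
x^3 ↦ 8 x^3
x^5 ↦ 32 x^5
applying this coordinatewise to f: exp(τθ) f = -80x^5 - 64x^3 - 2/3

g(x) = -80x^5 - 64x^3 - 2/3


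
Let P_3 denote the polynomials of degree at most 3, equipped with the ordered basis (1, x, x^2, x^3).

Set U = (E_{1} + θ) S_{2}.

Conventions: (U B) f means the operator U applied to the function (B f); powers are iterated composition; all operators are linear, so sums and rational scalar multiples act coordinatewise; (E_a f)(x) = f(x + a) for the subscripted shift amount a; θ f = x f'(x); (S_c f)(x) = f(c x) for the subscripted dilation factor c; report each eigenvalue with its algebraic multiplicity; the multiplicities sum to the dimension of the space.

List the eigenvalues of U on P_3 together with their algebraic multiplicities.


image of 1: 1
image of x: 4x + 2
image of x^2: 12x^2 + 8x + 4
image of x^3: 32x^3 + 24x^2 + 24x + 8
the matrix is upper triangular; its diagonal is (1, 4, 12, 32)
for a triangular matrix the eigenvalues are the diagonal entries, with algebraic multiplicity their repetition count

λ = 1 (multiplicity 1), λ = 4 (multiplicity 1), λ = 12 (multiplicity 1), λ = 32 (multiplicity 1)


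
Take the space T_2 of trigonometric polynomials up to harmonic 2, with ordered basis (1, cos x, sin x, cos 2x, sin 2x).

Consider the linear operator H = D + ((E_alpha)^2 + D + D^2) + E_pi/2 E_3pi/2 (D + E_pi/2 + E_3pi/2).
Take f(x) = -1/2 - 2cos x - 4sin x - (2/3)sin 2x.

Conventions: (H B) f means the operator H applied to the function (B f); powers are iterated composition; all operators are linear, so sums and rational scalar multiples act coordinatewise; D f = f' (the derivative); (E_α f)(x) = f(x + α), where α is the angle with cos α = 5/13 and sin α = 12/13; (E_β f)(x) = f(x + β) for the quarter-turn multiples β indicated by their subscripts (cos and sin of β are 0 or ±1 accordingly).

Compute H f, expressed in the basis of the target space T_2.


D f = -4cos x + 2sin x - (4/3)cos 2x
E_alpha f = -1/2 - (58/13)cos x + (4/13)sin x - (80/169)cos 2x + (238/507)sin 2x
E_alpha E_alpha f = -1/2 - (242/169)cos x + (716/169)sin x + (19040/28561)cos 2x + (478/85683)sin 2x
D f = -4cos x + 2sin x - (4/3)cos 2x
D f = -4cos x + 2sin x - (4/3)cos 2x
D D f = 2cos x + 4sin x + (8/3)sin 2x
((E_alpha)^2 + D + D^2) f = -1/2 - (580/169)cos x + (1730/169)sin x - (57124/85683)cos 2x + (76322/28561)sin 2x
D f = -4cos x + 2sin x - (4/3)cos 2x
E_pi/2 f = -1/2 - 4cos x + 2sin x + (2/3)sin 2x
E_3pi/2 f = -1/2 + 4cos x - 2sin x + (2/3)sin 2x
(D + E_pi/2 + E_3pi/2) f = -1 - 4cos x + 2sin x - (4/3)cos 2x + (4/3)sin 2x
E_3pi/2 (D + E_pi/2 + E_3pi/2) f = -1 - 2cos x - 4sin x + (4/3)cos 2x - (4/3)sin 2x
E_pi/2 E_3pi/2 (D + E_pi/2 + E_3pi/2) f = -1 - 4cos x + 2sin x - (4/3)cos 2x + (4/3)sin 2x
(D + ((E_alpha)^2 + D + D^2) + E_pi/2 E_3pi/2 (D + E_pi/2 + E_3pi/2)) f = -3/2 - (1932/169)cos x + (2406/169)sin x - (95204/28561)cos 2x + (343210/85683)sin 2x

the result is g(x) = -3/2 - (1932/169)cos x + (2406/169)sin x - (95204/28561)cos 2x + (343210/85683)sin 2x


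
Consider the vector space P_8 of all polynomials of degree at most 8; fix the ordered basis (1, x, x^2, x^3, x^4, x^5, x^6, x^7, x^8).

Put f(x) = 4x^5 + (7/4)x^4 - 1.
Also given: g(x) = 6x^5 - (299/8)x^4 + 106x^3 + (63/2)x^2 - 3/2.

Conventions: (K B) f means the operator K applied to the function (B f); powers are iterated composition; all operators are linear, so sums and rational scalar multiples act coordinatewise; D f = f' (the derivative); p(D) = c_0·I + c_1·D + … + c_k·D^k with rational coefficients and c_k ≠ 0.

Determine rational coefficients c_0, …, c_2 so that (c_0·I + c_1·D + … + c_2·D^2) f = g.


D^0 f = 4x^5 + (7/4)x^4 - 1
D^1 f = 20x^4 + 7x^3
D^2 f = 80x^3 + 21x^2
matching coefficients of g against c_0 f + c_1 Df + … from the top degree down determines the c_i
solution: c_0 = 3/2, c_1 = -2, c_2 = 3/2

p(D) = (3/2)·I − 2·D + (3/2)·D^2, i.e. c_0 = 3/2, c_1 = -2, c_2 = 3/2


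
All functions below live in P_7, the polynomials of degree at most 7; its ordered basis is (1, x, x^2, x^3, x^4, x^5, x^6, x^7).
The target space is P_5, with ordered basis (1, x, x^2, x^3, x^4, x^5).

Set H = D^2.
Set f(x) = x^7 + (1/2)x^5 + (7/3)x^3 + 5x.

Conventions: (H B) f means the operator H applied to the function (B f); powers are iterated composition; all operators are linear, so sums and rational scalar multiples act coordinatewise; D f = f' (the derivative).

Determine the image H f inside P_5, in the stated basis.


the result is g(x) = 42x^5 + 10x^3 + 14x

D f = 7x^6 + (5/2)x^4 + 7x^2 + 5
D D f = 42x^5 + 10x^3 + 14x


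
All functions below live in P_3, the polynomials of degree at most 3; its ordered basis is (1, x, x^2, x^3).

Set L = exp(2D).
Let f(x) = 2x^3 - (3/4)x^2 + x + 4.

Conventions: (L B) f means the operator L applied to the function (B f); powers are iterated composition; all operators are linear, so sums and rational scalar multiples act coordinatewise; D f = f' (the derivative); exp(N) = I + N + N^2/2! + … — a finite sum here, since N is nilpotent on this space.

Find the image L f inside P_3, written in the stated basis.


g(x) = 2x^3 + (45/4)x^2 + 22x + 19

order-1 term: 12x^2 - 3x + 2
order-2 term: 24x - 3
order-3 term: 16
the series for exp(2D) f terminates at order 3
exp(2D) f = 2x^3 + (45/4)x^2 + 22x + 19


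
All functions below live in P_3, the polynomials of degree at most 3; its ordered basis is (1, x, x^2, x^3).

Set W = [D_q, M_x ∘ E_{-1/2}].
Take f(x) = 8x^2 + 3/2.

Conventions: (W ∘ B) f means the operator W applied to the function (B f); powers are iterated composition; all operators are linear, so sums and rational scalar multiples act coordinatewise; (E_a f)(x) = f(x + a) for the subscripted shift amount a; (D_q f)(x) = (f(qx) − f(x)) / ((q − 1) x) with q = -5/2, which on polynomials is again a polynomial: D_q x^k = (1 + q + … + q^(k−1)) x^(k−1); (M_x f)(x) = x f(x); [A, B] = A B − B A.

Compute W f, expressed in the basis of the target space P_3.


the image equals g(x) = 50x^2 + 6x + 7/2

E_{-1/2} f = 8x^2 - 8x + 7/2
M_x E_{-1/2} f = 8x^3 - 8x^2 + (7/2)x
D_q (M_x ∘ E_{-1/2}) f = 38x^2 + 12x + 7/2
D_q f = -12x
E_{-1/2} D_q f = -12x + 6
M_x E_{-1/2} D_q f = -12x^2 + 6x
[D_q, M_x ∘ E_{-1/2}] f = 50x^2 + 6x + 7/2


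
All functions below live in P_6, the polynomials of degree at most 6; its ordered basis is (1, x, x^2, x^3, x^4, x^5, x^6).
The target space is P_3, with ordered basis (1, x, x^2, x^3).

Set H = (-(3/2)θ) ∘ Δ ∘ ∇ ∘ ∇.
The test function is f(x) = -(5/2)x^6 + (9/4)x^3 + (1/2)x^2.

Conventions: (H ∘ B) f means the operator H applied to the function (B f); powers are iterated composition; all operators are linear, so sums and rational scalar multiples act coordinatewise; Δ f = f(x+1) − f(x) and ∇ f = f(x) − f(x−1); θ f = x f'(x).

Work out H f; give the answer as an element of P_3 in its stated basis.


g(x) = 1350x^3 - 1350x^2 + 675x

∇ f = -15x^5 + (75/2)x^4 - 50x^3 + (177/4)x^2 - (83/4)x + 17/4
∇ ∇ f = -75x^4 + 300x^3 - 525x^2 + (927/2)x - 335/2
Δ (∇ ∘ ∇) f = -300x^3 + 450x^2 - 450x + 327/2
θ Δ (∇ ∘ ∇) f = -900x^3 + 900x^2 - 450x
(-(3/2)θ) Δ (∇ ∘ ∇) f = 1350x^3 - 1350x^2 + 675x


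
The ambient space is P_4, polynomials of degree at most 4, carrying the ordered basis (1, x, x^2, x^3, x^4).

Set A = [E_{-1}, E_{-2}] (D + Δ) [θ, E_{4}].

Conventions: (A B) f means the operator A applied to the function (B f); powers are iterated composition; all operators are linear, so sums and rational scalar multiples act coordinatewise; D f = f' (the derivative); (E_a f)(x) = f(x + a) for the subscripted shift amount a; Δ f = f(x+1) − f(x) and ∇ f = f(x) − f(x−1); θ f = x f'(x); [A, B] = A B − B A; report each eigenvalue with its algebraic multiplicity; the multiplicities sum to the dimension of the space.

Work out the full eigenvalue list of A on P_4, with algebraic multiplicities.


λ = 0 (multiplicity 5)

image of 1: 0
image of x: 0
image of x^2: 0
image of x^3: 0
image of x^4: 0
the matrix is upper triangular; its diagonal is (0, 0, 0, 0, 0)
for a triangular matrix the eigenvalues are the diagonal entries, with algebraic multiplicity their repetition count


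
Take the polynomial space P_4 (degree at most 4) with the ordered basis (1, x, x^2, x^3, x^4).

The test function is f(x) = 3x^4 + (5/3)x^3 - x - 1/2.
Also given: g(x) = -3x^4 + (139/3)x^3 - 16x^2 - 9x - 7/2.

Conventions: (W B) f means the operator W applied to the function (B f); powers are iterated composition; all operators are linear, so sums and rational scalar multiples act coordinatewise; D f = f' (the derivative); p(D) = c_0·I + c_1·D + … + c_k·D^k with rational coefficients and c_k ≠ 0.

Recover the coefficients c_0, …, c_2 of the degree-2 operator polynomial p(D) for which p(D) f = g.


p(D) = -I + 4·D − D^2, i.e. c_0 = -1, c_1 = 4, c_2 = -1

D^0 f = 3x^4 + (5/3)x^3 - x - 1/2
D^1 f = 12x^3 + 5x^2 - 1
D^2 f = 36x^2 + 10x
matching coefficients of g against c_0 f + c_1 Df + … from the top degree down determines the c_i
solution: c_0 = -1, c_1 = 4, c_2 = -1


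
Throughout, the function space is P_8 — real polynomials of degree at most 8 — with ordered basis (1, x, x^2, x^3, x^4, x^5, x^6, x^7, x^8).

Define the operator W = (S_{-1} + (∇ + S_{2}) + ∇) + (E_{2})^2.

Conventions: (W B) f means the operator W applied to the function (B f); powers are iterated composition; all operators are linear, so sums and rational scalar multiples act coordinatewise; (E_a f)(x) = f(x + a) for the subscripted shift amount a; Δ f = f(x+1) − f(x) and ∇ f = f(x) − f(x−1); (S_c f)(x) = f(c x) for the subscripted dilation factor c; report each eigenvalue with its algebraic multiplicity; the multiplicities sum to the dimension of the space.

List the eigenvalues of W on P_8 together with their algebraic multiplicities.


λ = 2 (multiplicity 1), λ = 3 (multiplicity 1), λ = 6 (multiplicity 1), λ = 8 (multiplicity 1), λ = 18 (multiplicity 1), λ = 32 (multiplicity 1), λ = 66 (multiplicity 1), λ = 128 (multiplicity 1), λ = 258 (multiplicity 1)

image of 1: 3
image of x: 2x + 6
image of x^2: 6x^2 + 12x + 14
image of x^3: 8x^3 + 18x^2 + 42x + 66
image of x^4: 18x^4 + 24x^3 + 84x^2 + 264x + 254
image of x^5: 32x^5 + 30x^4 + 140x^3 + 660x^2 + 1270x + 1026
image of x^6: 66x^6 + 36x^5 + 210x^4 + 1320x^3 + 3810x^2 + 6156x + 4094
image of x^7: 128x^7 + 42x^6 + 294x^5 + 2310x^4 + 8890x^3 + 21546x^2 + 28658x + 16386
image of x^8: 258x^8 + 48x^7 + 392x^6 + 3696x^5 + 17780x^4 + 57456x^3 + 114632x^2 + 131088x + 65534
the matrix is upper triangular; its diagonal is (3, 2, 6, 8, 18, 32, 66, 128, 258)
for a triangular matrix the eigenvalues are the diagonal entries, with algebraic multiplicity their repetition count


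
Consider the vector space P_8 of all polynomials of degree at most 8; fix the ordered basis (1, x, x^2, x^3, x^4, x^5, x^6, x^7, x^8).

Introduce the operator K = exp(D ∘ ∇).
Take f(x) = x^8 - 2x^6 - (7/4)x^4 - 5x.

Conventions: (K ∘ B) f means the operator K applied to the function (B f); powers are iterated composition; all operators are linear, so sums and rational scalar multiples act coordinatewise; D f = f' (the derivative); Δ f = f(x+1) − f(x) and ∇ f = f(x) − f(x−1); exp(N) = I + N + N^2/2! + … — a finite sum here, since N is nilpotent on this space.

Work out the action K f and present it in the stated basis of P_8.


order-1 term: 56x^6 - 168x^5 + 220x^4 - 160x^3 + 27x^2 + 25x - 11
order-2 term: 840x^4 - 3360x^3 + 5520x^2 - 4320x + 1295
order-3 term: 3360x^2 - 10080x + 8160
order-4 term: 1680
the series for exp(D ∘ ∇) f terminates at order 4
exp(D ∘ ∇) f = x^8 + 54x^6 - 168x^5 + (4233/4)x^4 - 3520x^3 + 8907x^2 - 14380x + 11124

g(x) = x^8 + 54x^6 - 168x^5 + (4233/4)x^4 - 3520x^3 + 8907x^2 - 14380x + 11124


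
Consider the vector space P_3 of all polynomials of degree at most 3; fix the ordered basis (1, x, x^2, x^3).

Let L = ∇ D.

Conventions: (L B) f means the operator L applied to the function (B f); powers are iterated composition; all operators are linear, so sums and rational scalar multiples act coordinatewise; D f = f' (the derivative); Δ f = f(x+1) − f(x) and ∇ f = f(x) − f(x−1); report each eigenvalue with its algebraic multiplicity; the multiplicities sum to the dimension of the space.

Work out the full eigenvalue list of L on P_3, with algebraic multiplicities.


image of 1: 0
image of x: 0
image of x^2: 2
image of x^3: 6x - 3
the matrix is upper triangular; its diagonal is (0, 0, 0, 0)
for a triangular matrix the eigenvalues are the diagonal entries, with algebraic multiplicity their repetition count

λ = 0 (multiplicity 4)


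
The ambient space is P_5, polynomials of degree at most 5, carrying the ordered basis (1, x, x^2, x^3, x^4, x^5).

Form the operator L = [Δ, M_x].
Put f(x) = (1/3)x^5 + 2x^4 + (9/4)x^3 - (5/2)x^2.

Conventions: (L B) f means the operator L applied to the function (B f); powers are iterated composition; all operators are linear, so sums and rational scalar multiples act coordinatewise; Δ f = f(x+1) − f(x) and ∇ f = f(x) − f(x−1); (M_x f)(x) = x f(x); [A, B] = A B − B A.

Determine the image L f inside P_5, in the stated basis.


M_x f = (1/3)x^6 + 2x^5 + (9/4)x^4 - (5/2)x^3
Δ M_x f = 2x^5 + 15x^4 + (107/3)x^3 + 31x^2 + (27/2)x + 25/12
Δ f = (5/3)x^4 + (34/3)x^3 + (265/12)x^2 + (137/12)x + 25/12
M_x Δ f = (5/3)x^5 + (34/3)x^4 + (265/12)x^3 + (137/12)x^2 + (25/12)x
[Δ, M_x] f = (1/3)x^5 + (11/3)x^4 + (163/12)x^3 + (235/12)x^2 + (137/12)x + 25/12

the image equals g(x) = (1/3)x^5 + (11/3)x^4 + (163/12)x^3 + (235/12)x^2 + (137/12)x + 25/12


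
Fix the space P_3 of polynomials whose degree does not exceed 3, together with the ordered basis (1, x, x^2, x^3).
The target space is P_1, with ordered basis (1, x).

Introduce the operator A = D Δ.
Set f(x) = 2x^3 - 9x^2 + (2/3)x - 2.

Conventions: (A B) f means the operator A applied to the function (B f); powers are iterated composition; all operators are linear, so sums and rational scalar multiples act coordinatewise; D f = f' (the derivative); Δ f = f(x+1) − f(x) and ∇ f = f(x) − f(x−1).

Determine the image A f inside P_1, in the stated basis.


Δ f = 6x^2 - 12x - 19/3
D Δ f = 12x - 12

g(x) = 12x - 12


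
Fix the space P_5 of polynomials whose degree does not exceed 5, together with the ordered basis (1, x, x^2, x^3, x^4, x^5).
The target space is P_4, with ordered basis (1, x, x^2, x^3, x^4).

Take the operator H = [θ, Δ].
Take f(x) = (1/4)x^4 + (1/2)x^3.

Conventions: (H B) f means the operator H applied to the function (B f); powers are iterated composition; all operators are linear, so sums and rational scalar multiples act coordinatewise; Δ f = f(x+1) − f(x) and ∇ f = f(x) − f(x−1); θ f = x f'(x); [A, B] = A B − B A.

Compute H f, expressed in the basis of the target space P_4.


Δ f = x^3 + 3x^2 + (5/2)x + 3/4
θ Δ f = 3x^3 + 6x^2 + (5/2)x
θ f = x^4 + (3/2)x^3
Δ θ f = 4x^3 + (21/2)x^2 + (17/2)x + 5/2
[θ, Δ] f = -x^3 - (9/2)x^2 - 6x - 5/2

g(x) = -x^3 - (9/2)x^2 - 6x - 5/2


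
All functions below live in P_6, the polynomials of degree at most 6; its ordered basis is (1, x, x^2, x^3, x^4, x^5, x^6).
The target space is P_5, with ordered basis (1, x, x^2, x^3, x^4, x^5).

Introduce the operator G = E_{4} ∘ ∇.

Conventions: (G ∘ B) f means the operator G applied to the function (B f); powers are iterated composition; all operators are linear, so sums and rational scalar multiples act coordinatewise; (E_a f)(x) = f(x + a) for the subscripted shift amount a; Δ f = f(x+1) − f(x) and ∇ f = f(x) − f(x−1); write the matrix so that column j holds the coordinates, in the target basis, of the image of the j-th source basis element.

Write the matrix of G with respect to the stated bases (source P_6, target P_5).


image of 1: 0
image of x: 1
image of x^2: 2x + 7
image of x^3: 3x^2 + 21x + 37
image of x^4: 4x^3 + 42x^2 + 148x + 175
image of x^5: 5x^4 + 70x^3 + 370x^2 + 875x + 781
image of x^6: 6x^5 + 105x^4 + 740x^3 + 2625x^2 + 4686x + 3367
each image's coordinates form column j of the matrix

the matrix is [[0, 1, 7, 37, 175, 781, 3367]; [0, 0, 2, 21, 148, 875, 4686]; [0, 0, 0, 3, 42, 370, 2625]; [0, 0, 0, 0, 4, 70, 740]; [0, 0, 0, 0, 0, 5, 105]; [0, 0, 0, 0, 0, 0, 6]] (rows listed top to bottom)


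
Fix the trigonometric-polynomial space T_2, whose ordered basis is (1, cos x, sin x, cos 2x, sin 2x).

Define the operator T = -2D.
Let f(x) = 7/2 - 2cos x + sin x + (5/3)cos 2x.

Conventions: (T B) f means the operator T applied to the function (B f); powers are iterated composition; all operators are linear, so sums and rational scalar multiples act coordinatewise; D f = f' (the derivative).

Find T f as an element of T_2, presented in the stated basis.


the result is g(x) = -2cos x - 4sin x + (20/3)sin 2x

D f = cos x + 2sin x - (10/3)sin 2x
(-2D) f = -2cos x - 4sin x + (20/3)sin 2x


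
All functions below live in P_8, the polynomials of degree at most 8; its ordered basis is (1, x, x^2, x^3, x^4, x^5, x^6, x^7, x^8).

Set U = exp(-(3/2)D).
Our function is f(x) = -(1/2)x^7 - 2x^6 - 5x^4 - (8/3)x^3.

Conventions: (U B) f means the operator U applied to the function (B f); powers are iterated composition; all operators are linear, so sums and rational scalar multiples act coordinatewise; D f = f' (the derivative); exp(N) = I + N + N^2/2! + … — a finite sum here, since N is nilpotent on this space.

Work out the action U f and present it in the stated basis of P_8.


order-1 term: (21/4)x^6 + 18x^5 + 30x^3 + 12x^2
order-2 term: -(189/8)x^5 - (135/2)x^4 - (135/2)x^2 - 18x
order-3 term: (945/16)x^4 + 135x^3 + (135/2)x + 9
order-4 term: -(2835/32)x^3 - (1215/8)x^2 - 405/16
order-5 term: (5103/64)x^2 + (729/8)x
order-6 term: -(5103/128)x - 729/32
order-7 term: 2187/256
the series for exp(-(3/2)D) f terminates at order 7
exp(-(3/2)D) f = -(1/2)x^7 + (13/4)x^6 - (45/8)x^5 - (215/16)x^4 + (7079/96)x^3 - (8169/64)x^2 + (12897/128)x - 7821/256

g(x) = -(1/2)x^7 + (13/4)x^6 - (45/8)x^5 - (215/16)x^4 + (7079/96)x^3 - (8169/64)x^2 + (12897/128)x - 7821/256


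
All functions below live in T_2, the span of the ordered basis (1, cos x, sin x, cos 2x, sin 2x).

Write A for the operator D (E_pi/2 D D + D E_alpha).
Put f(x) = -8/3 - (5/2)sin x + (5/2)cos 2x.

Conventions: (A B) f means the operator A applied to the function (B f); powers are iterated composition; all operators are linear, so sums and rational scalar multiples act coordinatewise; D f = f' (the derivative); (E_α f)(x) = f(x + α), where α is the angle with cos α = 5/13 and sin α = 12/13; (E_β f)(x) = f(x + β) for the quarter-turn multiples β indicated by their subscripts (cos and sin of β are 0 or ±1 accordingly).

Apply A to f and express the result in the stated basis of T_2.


g(x) = (30/13)cos x - (20/13)sin x + (1190/169)cos 2x - (2180/169)sin 2x

D f = -(5/2)cos x - 5sin 2x
D D f = (5/2)sin x - 10cos 2x
E_pi/2 D D f = (5/2)cos x + 10cos 2x
E_alpha f = -8/3 - (30/13)cos x - (25/26)sin x - (595/338)cos 2x - (300/169)sin 2x
D E_alpha f = -(25/26)cos x + (30/13)sin x - (600/169)cos 2x + (595/169)sin 2x
(E_pi/2 D D + D E_alpha) f = (20/13)cos x + (30/13)sin x + (1090/169)cos 2x + (595/169)sin 2x
D (E_pi/2 D D + D E_alpha) f = (30/13)cos x - (20/13)sin x + (1190/169)cos 2x - (2180/169)sin 2x


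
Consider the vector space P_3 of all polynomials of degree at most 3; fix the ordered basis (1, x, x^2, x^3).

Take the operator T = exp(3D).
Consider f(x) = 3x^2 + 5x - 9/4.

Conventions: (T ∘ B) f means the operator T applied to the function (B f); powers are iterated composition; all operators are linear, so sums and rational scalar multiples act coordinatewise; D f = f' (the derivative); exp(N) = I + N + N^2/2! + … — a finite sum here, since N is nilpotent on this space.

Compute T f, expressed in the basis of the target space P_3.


the result is g(x) = 3x^2 + 23x + 159/4

order-1 term: 18x + 15
order-2 term: 27
the series for exp(3D) f terminates at order 2
exp(3D) f = 3x^2 + 23x + 159/4


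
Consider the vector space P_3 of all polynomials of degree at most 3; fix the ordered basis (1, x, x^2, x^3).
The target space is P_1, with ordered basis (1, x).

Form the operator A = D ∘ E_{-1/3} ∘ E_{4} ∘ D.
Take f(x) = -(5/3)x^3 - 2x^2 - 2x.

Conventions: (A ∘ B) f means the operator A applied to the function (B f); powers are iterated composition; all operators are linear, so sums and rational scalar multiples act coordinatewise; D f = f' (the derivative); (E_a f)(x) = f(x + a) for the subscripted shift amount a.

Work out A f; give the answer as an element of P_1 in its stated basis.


the image equals g(x) = -10x - 122/3

D f = -5x^2 - 4x - 2
E_{4} D f = -5x^2 - 44x - 98
E_{-1/3} E_{4} D f = -5x^2 - (122/3)x - 755/9
D (E_{-1/3} ∘ E_{4} ∘ D) f = -10x - 122/3


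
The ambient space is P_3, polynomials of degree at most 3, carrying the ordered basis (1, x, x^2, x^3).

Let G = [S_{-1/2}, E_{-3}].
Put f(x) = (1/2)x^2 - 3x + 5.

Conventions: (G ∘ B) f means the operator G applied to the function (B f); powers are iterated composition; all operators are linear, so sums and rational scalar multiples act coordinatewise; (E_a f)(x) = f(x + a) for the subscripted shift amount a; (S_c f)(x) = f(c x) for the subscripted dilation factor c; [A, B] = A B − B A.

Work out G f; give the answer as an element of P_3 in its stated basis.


E_{-3} f = (1/2)x^2 - 6x + 37/2
S_{-1/2} E_{-3} f = (1/8)x^2 + 3x + 37/2
S_{-1/2} f = (1/8)x^2 + (3/2)x + 5
E_{-3} S_{-1/2} f = (1/8)x^2 + (3/4)x + 13/8
[S_{-1/2}, E_{-3}] f = (9/4)x + 135/8

the image equals g(x) = (9/4)x + 135/8


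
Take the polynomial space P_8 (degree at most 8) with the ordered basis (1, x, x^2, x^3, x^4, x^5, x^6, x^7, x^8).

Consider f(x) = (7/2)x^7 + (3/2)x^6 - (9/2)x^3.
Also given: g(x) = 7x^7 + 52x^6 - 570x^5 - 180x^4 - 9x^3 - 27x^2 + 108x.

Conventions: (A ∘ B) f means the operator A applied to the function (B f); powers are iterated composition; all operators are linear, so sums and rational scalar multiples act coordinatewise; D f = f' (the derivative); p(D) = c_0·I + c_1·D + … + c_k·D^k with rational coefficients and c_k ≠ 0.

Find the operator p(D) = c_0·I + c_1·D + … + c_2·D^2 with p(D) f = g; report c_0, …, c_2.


p(D) = 2·I + 2·D − 4·D^2, i.e. c_0 = 2, c_1 = 2, c_2 = -4

D^0 f = (7/2)x^7 + (3/2)x^6 - (9/2)x^3
D^1 f = (49/2)x^6 + 9x^5 - (27/2)x^2
D^2 f = 147x^5 + 45x^4 - 27x
matching coefficients of g against c_0 f + c_1 Df + … from the top degree down determines the c_i
solution: c_0 = 2, c_1 = 2, c_2 = -4


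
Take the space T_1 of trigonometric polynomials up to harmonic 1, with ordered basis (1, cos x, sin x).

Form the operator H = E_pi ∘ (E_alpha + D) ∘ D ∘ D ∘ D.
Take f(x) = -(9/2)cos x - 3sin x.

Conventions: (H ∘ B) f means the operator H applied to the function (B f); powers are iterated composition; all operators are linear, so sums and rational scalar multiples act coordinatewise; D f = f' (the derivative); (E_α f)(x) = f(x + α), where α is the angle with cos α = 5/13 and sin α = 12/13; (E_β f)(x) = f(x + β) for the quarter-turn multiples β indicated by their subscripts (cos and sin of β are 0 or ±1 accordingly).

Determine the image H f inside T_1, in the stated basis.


the image equals g(x) = (15/2)cos x + (15/2)sin x

D f = -3cos x + (9/2)sin x
D D f = (9/2)cos x + 3sin x
D D D f = 3cos x - (9/2)sin x
E_alpha (D ∘ D ∘ D) f = -3cos x - (9/2)sin x
D (D ∘ D ∘ D) f = -(9/2)cos x - 3sin x
(E_alpha + D) (D ∘ D ∘ D) f = -(15/2)cos x - (15/2)sin x
E_pi (E_alpha + D) (D ∘ D ∘ D) f = (15/2)cos x + (15/2)sin x


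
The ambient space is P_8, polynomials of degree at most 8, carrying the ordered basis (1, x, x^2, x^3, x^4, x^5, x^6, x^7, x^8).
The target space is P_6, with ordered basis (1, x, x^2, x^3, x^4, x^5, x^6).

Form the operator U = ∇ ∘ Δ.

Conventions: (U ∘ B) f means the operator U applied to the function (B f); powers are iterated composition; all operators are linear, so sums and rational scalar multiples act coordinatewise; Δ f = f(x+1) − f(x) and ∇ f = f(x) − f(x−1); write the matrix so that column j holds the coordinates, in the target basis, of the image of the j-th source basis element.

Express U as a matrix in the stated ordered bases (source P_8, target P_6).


the matrix is [[0, 0, 2, 0, 2, 0, 2, 0, 2]; [0, 0, 0, 6, 0, 10, 0, 14, 0]; [0, 0, 0, 0, 12, 0, 30, 0, 56]; [0, 0, 0, 0, 0, 20, 0, 70, 0]; [0, 0, 0, 0, 0, 0, 30, 0, 140]; [0, 0, 0, 0, 0, 0, 0, 42, 0]; [0, 0, 0, 0, 0, 0, 0, 0, 56]] (rows listed top to bottom)

image of 1: 0
image of x: 0
image of x^2: 2
image of x^3: 6x
image of x^4: 12x^2 + 2
image of x^5: 20x^3 + 10x
image of x^6: 30x^4 + 30x^2 + 2
image of x^7: 42x^5 + 70x^3 + 14x
image of x^8: 56x^6 + 140x^4 + 56x^2 + 2
each image's coordinates form column j of the matrix


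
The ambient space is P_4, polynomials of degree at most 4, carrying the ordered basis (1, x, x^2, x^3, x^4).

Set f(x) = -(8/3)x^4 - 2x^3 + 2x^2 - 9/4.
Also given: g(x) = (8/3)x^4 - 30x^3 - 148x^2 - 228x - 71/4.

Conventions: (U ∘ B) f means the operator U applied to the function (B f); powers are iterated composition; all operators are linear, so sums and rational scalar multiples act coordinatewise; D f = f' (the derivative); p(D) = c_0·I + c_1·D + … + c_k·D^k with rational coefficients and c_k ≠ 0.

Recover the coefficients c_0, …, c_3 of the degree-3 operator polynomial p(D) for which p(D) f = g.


p(D) = -I + 3·D + 4·D^2 + 3·D^3, i.e. c_0 = -1, c_1 = 3, c_2 = 4, c_3 = 3

D^0 f = -(8/3)x^4 - 2x^3 + 2x^2 - 9/4
D^1 f = -(32/3)x^3 - 6x^2 + 4x
D^2 f = -32x^2 - 12x + 4
D^3 f = -64x - 12
matching coefficients of g against c_0 f + c_1 Df + … from the top degree down determines the c_i
solution: c_0 = -1, c_1 = 3, c_2 = 4, c_3 = 3


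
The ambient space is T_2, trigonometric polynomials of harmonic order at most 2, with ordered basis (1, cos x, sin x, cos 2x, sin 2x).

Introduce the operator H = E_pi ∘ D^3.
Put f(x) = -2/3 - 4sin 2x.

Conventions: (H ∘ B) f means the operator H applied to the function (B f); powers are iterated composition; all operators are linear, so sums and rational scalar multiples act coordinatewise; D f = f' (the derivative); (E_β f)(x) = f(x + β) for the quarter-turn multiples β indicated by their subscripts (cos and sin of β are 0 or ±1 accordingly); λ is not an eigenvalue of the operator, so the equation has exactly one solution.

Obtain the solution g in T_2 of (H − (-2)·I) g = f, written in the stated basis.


the image equals g(x) = -1/3 - (8/17)cos 2x - (2/17)sin 2x

write g with unknown coordinates in the stated basis and equate coefficients in (H − (-2)·I) g = f
solving from the highest basis element down gives g = -1/3 - (8/17)cos 2x - (2/17)sin 2x
check: H g = (16/17)cos 2x - (64/17)sin 2x
so H g − (-2)·g = -2/3 - 4sin 2x = f ✓


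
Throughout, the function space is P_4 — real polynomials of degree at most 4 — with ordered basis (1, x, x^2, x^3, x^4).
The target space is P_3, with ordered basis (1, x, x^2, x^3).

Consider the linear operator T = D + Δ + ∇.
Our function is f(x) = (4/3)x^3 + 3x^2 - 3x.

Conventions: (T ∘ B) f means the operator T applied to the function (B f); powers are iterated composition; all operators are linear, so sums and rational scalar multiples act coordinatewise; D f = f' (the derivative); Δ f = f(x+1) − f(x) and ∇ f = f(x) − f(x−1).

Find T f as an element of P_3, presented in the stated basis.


D f = 4x^2 + 6x - 3
Δ f = 4x^2 + 10x + 4/3
∇ f = 4x^2 + 2x - 14/3
(D + Δ + ∇) f = 12x^2 + 18x - 19/3

the image equals g(x) = 12x^2 + 18x - 19/3


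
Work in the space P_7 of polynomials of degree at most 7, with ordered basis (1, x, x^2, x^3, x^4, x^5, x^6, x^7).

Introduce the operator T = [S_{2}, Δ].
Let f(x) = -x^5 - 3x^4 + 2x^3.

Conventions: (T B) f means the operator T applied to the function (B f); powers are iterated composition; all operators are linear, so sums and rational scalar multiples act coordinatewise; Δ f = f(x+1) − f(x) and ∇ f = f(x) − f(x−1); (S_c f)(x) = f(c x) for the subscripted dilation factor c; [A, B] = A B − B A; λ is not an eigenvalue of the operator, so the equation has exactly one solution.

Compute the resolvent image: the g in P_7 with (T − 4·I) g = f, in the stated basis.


write g with unknown coordinates in the stated basis and equate coefficients in (T − 4·I) g = f
solving from the highest basis element down gives g = (1/4)x^5 - (17/4)x^4 + (37/2)x^3 + (7/2)x^2 - (293/8)x - 379/32
check: T g = -20x^4 + 76x^3 + 14x^2 - (293/2)x - 379/8
so T g − 4·g = -x^5 - 3x^4 + 2x^3 = f ✓

the result is g(x) = (1/4)x^5 - (17/4)x^4 + (37/2)x^3 + (7/2)x^2 - (293/8)x - 379/32


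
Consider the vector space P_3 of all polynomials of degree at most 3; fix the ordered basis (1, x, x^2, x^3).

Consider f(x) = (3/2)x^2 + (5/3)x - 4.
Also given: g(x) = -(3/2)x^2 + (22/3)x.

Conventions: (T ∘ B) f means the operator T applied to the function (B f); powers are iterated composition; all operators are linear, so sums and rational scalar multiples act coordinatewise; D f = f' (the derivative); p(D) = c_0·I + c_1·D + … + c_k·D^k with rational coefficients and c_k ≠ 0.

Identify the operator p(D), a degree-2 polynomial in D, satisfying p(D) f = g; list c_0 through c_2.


c_0 = -1, c_1 = 3, c_2 = -3

D^0 f = (3/2)x^2 + (5/3)x - 4
D^1 f = 3x + 5/3
D^2 f = 3
matching coefficients of g against c_0 f + c_1 Df + … from the top degree down determines the c_i
solution: c_0 = -1, c_1 = 3, c_2 = -3
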